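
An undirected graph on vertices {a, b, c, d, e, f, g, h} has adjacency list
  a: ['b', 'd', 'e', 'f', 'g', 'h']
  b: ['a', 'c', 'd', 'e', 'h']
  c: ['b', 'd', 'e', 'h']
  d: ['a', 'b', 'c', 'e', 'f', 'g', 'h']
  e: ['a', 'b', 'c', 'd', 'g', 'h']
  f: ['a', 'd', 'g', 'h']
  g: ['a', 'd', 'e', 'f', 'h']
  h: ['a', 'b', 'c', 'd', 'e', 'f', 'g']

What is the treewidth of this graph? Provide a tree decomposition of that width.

Every bag has size at most 5, so the width is 5 − 1 = 4 and tw(G) ≤ 4. For the lower bound, the 5 vertices {b, c, d, e, h} are pairwise adjacent, and any tree decomposition puts a clique entirely inside one bag — forcing width ≥ 4. Combining the bounds, tw(G) = 4.

Treewidth 4.
Bags: B1 = {a, b, d, e, h}  B2 = {b, c, d, e, h}  B3 = {a, d, e, g, h}  B4 = {a, d, f, g, h}
Tree: B1–B2, B1–B3, B3–B4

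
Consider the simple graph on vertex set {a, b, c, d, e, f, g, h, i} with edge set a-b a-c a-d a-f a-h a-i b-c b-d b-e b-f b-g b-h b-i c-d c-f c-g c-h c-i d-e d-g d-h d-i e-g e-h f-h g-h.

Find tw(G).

A width-4 tree decomposition is:
Bags: B1 = {a, b, c, f, h}  B2 = {a, b, c, d, h}  B3 = {a, b, c, d, i}  B4 = {b, c, d, g, h}  B5 = {b, d, e, g, h}
Tree: B1–B2, B2–B3, B2–B4, B4–B5
The largest bag has 5 vertices, giving width 4; this decomposition certifies tw(G) ≤ 4. For the lower bound, the 5 vertices {b, d, e, g, h} are pairwise adjacent, and any tree decomposition puts a clique entirely inside one bag — forcing width ≥ 4. The upper and lower bounds meet at 4, so that is the treewidth.

4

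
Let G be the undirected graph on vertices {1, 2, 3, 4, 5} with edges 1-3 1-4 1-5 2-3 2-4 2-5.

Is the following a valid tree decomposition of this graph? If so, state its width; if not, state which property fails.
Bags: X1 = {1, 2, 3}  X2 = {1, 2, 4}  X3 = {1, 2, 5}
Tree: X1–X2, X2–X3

Yes; width 2.

Checking the three conditions: (i) the bags cover all of {1, 2, 3, 4, 5}; (ii) for each edge, some bag contains both endpoints; (iii) the bags containing any fixed vertex form a subtree. All hold, so the decomposition is valid with width 3 − 1 = 2.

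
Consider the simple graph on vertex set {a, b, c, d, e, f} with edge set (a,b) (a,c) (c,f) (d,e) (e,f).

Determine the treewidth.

1

A width-1 tree decomposition is:
Bags: B1 = {a, b}  B2 = {a, c}  B3 = {c, f}  B4 = {e, f}  B5 = {d, e}
Tree: B1–B2, B2–B3, B3–B4, B4–B5
Every bag has size at most 2, so the width is 2 − 1 = 1 and tw(G) ≤ 1. Any graph with an edge has treewidth ≥ 1, and G has the edge b–a. Combining the bounds, tw(G) = 1.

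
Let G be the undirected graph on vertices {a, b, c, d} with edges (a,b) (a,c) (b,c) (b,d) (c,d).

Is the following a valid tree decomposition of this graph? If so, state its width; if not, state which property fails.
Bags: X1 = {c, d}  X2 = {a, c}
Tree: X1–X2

A tree decomposition must satisfy three properties: every vertex lies in some bag; for every edge, both endpoints lie together in some bag; and for every vertex, the bags containing it form a connected subtree. Here vertex b appears in no bag, so the decomposition is invalid.

No — vertex b appears in no bag.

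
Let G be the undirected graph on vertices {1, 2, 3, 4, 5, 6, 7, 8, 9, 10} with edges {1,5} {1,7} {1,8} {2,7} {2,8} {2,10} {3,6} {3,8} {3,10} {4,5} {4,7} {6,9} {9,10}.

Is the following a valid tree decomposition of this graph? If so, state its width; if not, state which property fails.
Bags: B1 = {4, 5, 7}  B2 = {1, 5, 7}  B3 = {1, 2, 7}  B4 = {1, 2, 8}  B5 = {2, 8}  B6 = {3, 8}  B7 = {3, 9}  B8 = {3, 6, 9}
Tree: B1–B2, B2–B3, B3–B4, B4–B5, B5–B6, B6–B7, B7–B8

A tree decomposition must satisfy three properties: every vertex lies in some bag; for every edge, both endpoints lie together in some bag; and for every vertex, the bags containing it form a connected subtree. Here vertex 10 appears in no bag, so the decomposition is invalid.

No — vertex 10 appears in no bag.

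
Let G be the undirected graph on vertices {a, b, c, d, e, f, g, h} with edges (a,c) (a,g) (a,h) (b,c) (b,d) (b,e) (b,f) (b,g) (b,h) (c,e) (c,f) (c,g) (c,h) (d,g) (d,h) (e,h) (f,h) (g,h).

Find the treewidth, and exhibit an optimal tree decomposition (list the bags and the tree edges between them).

Each bag holds 4 vertices, so the decomposition has width 3, which upper-bounds the treewidth. Conversely, {a, c, g, h} is a clique of size 4, and the vertices of any clique must share a bag in every tree decomposition; so some bag has ≥ 4 vertices and tw(G) ≥ 3. Combining the bounds, tw(G) = 3.

Treewidth 3.
One optimal decomposition is:
Bags: B1 = {b, c, g, h}  B2 = {b, c, f, h}  B3 = {b, c, e, h}  B4 = {b, d, g, h}  B5 = {a, c, g, h}
Tree: B1–B2, B1–B3, B1–B4, B1–B5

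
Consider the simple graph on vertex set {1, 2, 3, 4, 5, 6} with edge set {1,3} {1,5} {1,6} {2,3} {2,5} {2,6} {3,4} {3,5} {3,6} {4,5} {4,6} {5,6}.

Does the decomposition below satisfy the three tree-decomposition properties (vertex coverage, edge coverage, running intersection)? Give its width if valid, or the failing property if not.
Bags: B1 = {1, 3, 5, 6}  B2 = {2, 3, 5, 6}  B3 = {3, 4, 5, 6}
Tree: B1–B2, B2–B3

Yes; width 3.

Every vertex of G appears in some bag (union = {1, 2, 3, 4, 5, 6}); every edge is covered by a bag; and for each vertex v the set of bags containing v is connected in the bag tree. The decomposition is therefore valid. The largest bag has 4 vertices, so the width is 3.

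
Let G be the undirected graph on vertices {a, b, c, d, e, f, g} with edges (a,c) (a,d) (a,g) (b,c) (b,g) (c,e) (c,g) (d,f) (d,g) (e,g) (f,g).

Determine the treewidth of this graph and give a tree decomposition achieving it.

Treewidth 2.
One such decomposition:
Bags: B1 = {b, c, g}  B2 = {c, e, g}  B3 = {a, c, g}  B4 = {a, d, g}  B5 = {d, f, g}
Tree: B1–B2, B1–B3, B3–B4, B4–B5

Each bag holds 3 vertices, so the decomposition has width 2, which upper-bounds the treewidth. On the other hand G contains the 3-clique {d, f, g}. A clique must lie in a single bag of any decomposition, so no decomposition can have width below 2. Hence tw(G) = 2 exactly.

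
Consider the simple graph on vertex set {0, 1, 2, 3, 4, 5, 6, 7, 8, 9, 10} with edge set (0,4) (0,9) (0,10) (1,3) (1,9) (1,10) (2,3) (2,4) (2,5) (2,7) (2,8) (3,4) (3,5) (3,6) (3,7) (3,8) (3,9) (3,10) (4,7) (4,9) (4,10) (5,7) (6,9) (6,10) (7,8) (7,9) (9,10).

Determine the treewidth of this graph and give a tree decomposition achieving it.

The largest bag has 4 vertices, giving width 3; this decomposition certifies tw(G) ≤ 3. On the other hand G contains the 4-clique {0, 4, 9, 10}. A clique must lie in a single bag of any decomposition, so no decomposition can have width below 3. Therefore the treewidth is 3.

Treewidth 3.
One such decomposition:
Bags: B1 = {3, 4, 7, 9}  B2 = {2, 3, 4, 7}  B3 = {2, 3, 7, 8}  B4 = {2, 3, 5, 7}  B5 = {3, 4, 9, 10}  B6 = {1, 3, 9, 10}  B7 = {3, 6, 9, 10}  B8 = {0, 4, 9, 10}
Tree: B1–B2, B2–B3, B3–B4, B1–B5, B5–B6, B6–B7, B5–B8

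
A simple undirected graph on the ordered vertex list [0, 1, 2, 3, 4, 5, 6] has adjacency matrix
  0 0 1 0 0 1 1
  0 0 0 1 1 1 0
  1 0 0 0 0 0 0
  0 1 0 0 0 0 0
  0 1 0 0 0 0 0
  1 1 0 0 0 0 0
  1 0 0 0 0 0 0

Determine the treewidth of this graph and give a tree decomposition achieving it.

Treewidth 1.
One optimal decomposition is:
Bags: B1 = {0, 5}  B2 = {0, 6}  B3 = {1, 5}  B4 = {1, 4}  B5 = {1, 3}  B6 = {0, 2}
Tree: B1–B2, B1–B3, B3–B4, B3–B5, B2–B6

Each bag holds 2 vertices, so the decomposition has width 1, which upper-bounds the treewidth. Any graph with an edge has treewidth ≥ 1, and G has the edge 5–0. Hence tw(G) = 1 exactly.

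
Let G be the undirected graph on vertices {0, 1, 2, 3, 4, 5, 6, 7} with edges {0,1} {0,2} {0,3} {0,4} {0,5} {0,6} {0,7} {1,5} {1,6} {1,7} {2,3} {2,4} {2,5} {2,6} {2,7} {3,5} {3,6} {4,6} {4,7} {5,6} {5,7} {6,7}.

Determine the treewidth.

4

A width-4 tree decomposition is:
Bags: B1 = {0, 2, 3, 5, 6}  B2 = {0, 2, 5, 6, 7}  B3 = {0, 2, 4, 6, 7}  B4 = {0, 1, 5, 6, 7}
Tree: B1–B2, B2–B3, B2–B4
Every bag has size at most 5, so the width is 5 − 1 = 4 and tw(G) ≤ 4. On the other hand G contains the 5-clique {0, 1, 5, 6, 7}. A clique must lie in a single bag of any decomposition, so no decomposition can have width below 4. Hence tw(G) = 4 exactly.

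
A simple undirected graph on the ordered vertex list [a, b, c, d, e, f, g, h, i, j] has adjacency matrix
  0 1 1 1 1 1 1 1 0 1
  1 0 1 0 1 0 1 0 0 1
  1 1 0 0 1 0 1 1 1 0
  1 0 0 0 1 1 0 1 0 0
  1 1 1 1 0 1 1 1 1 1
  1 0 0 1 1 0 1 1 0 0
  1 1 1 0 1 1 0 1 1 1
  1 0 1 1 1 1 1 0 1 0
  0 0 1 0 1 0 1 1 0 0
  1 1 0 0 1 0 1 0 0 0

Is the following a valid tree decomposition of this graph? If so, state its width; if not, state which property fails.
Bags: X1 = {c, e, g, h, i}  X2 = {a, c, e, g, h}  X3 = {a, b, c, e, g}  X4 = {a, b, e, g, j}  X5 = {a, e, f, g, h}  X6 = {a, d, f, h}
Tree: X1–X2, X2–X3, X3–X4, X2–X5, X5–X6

A tree decomposition must satisfy three properties: every vertex lies in some bag; for every edge, both endpoints lie together in some bag; and for every vertex, the bags containing it form a connected subtree. Here edge (e,d) lies in no bag, so the decomposition is invalid.

No — edge (e,d) lies in no bag.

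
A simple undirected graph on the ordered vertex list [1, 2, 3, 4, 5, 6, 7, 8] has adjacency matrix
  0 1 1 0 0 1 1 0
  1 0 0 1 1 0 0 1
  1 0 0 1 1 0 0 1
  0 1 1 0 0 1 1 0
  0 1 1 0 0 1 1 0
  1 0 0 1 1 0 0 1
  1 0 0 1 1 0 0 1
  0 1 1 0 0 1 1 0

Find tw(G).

4

A width-4 tree decomposition is:
Bags: B1 = {2, 3, 6, 7, 8}  B2 = {1, 2, 3, 6, 7}  B3 = {2, 3, 5, 6, 7}  B4 = {2, 3, 4, 6, 7}
Tree: B1–B2, B2–B3, B3–B4
Each bag holds 5 vertices, so the decomposition has width 4, which upper-bounds the treewidth. For the lower bound: the 5 vertex sets {3,8}, {1,2}, {5,6}, {7}, {4} are disjoint, each induces a connected subgraph, and every pair is joined by at least one edge of G. Contracting each set to a single vertex therefore yields K_{5} as a minor, and since treewidth is minor-monotone, tw(G) ≥ tw(K_{5}) = 4. The upper and lower bounds meet at 4, so that is the treewidth.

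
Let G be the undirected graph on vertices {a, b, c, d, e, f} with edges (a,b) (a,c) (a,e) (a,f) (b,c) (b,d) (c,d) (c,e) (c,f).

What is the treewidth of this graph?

2

A width-2 tree decomposition is:
Bags: B1 = {a, b, c}  B2 = {b, c, d}  B3 = {a, c, e}  B4 = {a, c, f}
Tree: B1–B2, B1–B3, B1–B4
Each bag holds 3 vertices, so the decomposition has width 2, which upper-bounds the treewidth. For the lower bound, the 3 vertices {b, c, d} are pairwise adjacent, and any tree decomposition puts a clique entirely inside one bag — forcing width ≥ 2. Therefore the treewidth is 2.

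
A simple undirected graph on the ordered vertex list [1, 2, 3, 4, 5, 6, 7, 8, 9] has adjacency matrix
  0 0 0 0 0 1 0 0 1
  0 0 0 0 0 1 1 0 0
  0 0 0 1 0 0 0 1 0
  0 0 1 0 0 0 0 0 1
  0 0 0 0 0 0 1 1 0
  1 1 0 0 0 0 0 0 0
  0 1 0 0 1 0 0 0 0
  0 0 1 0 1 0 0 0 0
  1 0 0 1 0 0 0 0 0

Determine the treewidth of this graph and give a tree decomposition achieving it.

Treewidth 2.
Bags: B1 = {5, 7, 8}  B2 = {2, 7, 8}  B3 = {2, 6, 8}  B4 = {1, 6, 8}  B5 = {1, 8, 9}  B6 = {4, 8, 9}  B7 = {3, 4, 8}
Tree: B1–B2, B2–B3, B3–B4, B4–B5, B5–B6, B6–B7

Each bag holds 3 vertices, so the decomposition has width 2, which upper-bounds the treewidth. For the lower bound, G contains the cycle 8–5–7–2–6–1–9–4–3–8, so G is not a forest; only forests have treewidth ≤ 1, hence tw(G) ≥ 2. Therefore the treewidth is 2.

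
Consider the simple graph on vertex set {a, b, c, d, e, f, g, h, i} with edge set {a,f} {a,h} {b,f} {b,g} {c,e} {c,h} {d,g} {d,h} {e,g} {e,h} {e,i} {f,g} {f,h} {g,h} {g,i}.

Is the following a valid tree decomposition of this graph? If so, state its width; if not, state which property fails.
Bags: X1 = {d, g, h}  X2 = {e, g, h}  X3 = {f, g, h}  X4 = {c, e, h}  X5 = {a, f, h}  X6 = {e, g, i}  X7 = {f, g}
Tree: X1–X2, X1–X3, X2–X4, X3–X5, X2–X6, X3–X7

No — vertex b appears in no bag.

A tree decomposition must satisfy three properties: every vertex lies in some bag; for every edge, both endpoints lie together in some bag; and for every vertex, the bags containing it form a connected subtree. Here vertex b appears in no bag, so the decomposition is invalid.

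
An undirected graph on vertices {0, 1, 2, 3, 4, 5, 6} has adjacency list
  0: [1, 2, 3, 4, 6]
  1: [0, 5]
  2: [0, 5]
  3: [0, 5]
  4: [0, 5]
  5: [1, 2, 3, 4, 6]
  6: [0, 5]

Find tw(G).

2

A width-2 tree decomposition is:
Bags: B1 = {0, 1, 5}  B2 = {0, 3, 5}  B3 = {0, 5, 6}  B4 = {0, 4, 5}  B5 = {0, 2, 5}
Tree: B1–B2, B2–B3, B3–B4, B4–B5
Every bag has size at most 3, so the width is 3 − 1 = 2 and tw(G) ≤ 2. For the lower bound, G contains the cycle 0–1–5–3–0, so G is not a forest; only forests have treewidth ≤ 1, hence tw(G) ≥ 2. Therefore the treewidth is 2.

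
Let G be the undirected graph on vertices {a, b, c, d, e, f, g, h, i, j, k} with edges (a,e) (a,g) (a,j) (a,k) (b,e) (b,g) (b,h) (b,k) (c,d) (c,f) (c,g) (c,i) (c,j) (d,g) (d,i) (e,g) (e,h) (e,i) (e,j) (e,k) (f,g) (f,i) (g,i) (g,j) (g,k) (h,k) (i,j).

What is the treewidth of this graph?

3

A width-3 tree decomposition is:
Bags: B1 = {a, e, g, j}  B2 = {a, e, g, k}  B3 = {e, g, i, j}  B4 = {c, g, i, j}  B5 = {c, f, g, i}  B6 = {b, e, g, k}  B7 = {c, d, g, i}  B8 = {b, e, h, k}
Tree: B1–B2, B1–B3, B3–B4, B4–B5, B2–B6, B5–B7, B6–B8
Each bag holds 4 vertices, so the decomposition has width 3, which upper-bounds the treewidth. On the other hand G contains the 4-clique {a, e, g, j}. A clique must lie in a single bag of any decomposition, so no decomposition can have width below 3. Combining the bounds, tw(G) = 3.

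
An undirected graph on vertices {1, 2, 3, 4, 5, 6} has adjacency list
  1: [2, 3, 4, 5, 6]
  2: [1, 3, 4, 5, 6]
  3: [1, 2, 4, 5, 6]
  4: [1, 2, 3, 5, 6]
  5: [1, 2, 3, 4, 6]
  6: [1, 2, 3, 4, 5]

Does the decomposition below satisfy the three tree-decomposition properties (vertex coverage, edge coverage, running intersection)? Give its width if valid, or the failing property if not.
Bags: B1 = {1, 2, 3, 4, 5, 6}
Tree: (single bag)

Yes; width 5.

Vertex coverage: the bags together contain {1, 2, 3, 4, 5, 6}, the full vertex set. Edge coverage: each edge of G has both endpoints in at least one bag. Running intersection: for every vertex, the bags containing it form a connected subtree. All three properties hold, so this is a valid tree decomposition of width max|bag| − 1 = 5, and hence tw(G) ≤ 5.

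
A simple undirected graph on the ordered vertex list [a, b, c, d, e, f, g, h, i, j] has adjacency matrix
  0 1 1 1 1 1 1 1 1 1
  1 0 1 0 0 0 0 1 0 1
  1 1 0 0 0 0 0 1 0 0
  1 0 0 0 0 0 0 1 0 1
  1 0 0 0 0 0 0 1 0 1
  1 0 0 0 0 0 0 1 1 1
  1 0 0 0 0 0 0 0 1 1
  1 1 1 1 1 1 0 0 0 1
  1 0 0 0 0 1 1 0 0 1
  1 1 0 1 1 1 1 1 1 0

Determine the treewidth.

A width-3 tree decomposition is:
Bags: B1 = {a, e, h, j}  B2 = {a, f, h, j}  B3 = {a, d, h, j}  B4 = {a, f, i, j}  B5 = {a, b, h, j}  B6 = {a, g, i, j}  B7 = {a, b, c, h}
Tree: B1–B2, B1–B3, B2–B4, B2–B5, B4–B6, B5–B7
Every bag has size at most 4, so the width is 4 − 1 = 3 and tw(G) ≤ 3. On the other hand G contains the 4-clique {a, g, i, j}. A clique must lie in a single bag of any decomposition, so no decomposition can have width below 3. Hence tw(G) = 3 exactly.

3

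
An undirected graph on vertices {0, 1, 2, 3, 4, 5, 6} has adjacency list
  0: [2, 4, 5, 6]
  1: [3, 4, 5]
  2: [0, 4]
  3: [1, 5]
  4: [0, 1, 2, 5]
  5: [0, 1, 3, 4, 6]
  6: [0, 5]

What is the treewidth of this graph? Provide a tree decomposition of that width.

Treewidth 2.
Bags: B1 = {0, 4, 5}  B2 = {0, 2, 4}  B3 = {0, 5, 6}  B4 = {1, 4, 5}  B5 = {1, 3, 5}
Tree: B1–B2, B1–B3, B1–B4, B4–B5

Each bag holds 3 vertices, so the decomposition has width 2, which upper-bounds the treewidth. For the lower bound, the 3 vertices {0, 2, 4} are pairwise adjacent, and any tree decomposition puts a clique entirely inside one bag — forcing width ≥ 2. Combining the bounds, tw(G) = 2.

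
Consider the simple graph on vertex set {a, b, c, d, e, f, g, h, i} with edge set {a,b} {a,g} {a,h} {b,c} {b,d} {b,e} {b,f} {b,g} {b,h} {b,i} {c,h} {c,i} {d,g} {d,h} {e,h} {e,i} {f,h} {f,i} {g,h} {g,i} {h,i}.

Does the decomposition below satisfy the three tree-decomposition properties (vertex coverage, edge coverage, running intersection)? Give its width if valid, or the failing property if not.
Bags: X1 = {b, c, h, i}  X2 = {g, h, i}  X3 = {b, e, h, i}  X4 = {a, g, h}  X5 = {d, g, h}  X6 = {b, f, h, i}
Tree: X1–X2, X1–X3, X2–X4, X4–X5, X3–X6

No — edge (b,g) lies in no bag.

A tree decomposition must satisfy three properties: every vertex lies in some bag; for every edge, both endpoints lie together in some bag; and for every vertex, the bags containing it form a connected subtree. Here edge (b,g) lies in no bag, so the decomposition is invalid.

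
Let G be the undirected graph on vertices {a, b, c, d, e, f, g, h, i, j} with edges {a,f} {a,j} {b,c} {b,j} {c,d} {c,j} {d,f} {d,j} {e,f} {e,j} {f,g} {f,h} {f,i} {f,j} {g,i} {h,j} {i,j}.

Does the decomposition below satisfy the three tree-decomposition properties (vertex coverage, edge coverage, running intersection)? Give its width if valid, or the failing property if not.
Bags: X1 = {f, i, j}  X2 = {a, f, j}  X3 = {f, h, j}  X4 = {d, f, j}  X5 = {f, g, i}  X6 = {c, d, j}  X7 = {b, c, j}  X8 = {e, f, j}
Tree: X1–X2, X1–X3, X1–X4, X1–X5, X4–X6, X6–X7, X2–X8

Every vertex of G appears in some bag (union = {a, b, c, d, e, f, g, h, i, j}); every edge is covered by a bag; and for each vertex v the set of bags containing v is connected in the bag tree. The decomposition is therefore valid. The largest bag has 3 vertices, so the width is 2.

Yes; width 2.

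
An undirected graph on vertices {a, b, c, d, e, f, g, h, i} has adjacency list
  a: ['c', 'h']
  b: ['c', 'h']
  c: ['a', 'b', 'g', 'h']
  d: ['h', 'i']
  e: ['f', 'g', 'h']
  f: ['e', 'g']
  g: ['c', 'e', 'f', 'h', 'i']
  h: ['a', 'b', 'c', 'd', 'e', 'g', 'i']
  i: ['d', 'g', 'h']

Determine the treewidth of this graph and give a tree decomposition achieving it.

The largest bag has 3 vertices, giving width 2; this decomposition certifies tw(G) ≤ 2. For the lower bound, the 3 vertices {d, h, i} are pairwise adjacent, and any tree decomposition puts a clique entirely inside one bag — forcing width ≥ 2. Hence tw(G) = 2 exactly.

Treewidth 2.
One such decomposition:
Bags: B1 = {c, g, h}  B2 = {e, g, h}  B3 = {a, c, h}  B4 = {e, f, g}  B5 = {b, c, h}  B6 = {g, h, i}  B7 = {d, h, i}
Tree: B1–B2, B1–B3, B2–B4, B3–B5, B1–B6, B6–B7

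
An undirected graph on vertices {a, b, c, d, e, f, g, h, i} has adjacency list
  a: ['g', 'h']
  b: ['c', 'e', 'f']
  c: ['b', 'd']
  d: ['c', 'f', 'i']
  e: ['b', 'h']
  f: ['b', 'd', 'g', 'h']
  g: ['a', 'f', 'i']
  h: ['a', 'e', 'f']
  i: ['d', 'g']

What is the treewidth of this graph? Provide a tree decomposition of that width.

Every bag has size at most 4, so the width is 4 − 1 = 3 and tw(G) ≤ 3. For the lower bound: the 4 vertex sets {a,g,i}, {h}, {f}, {b,c,d,e} are disjoint, each induces a connected subgraph, and every pair is joined by at least one edge of G. Contracting each set to a single vertex therefore yields K_{4} as a minor, and since treewidth is minor-monotone, tw(G) ≥ tw(K_{4}) = 3. The upper and lower bounds meet at 3, so that is the treewidth.

Treewidth 3.
One optimal decomposition is:
Bags: B1 = {a, g, h, i}  B2 = {f, g, h, i}  B3 = {d, f, h, i}  B4 = {d, e, f, h}  B5 = {b, d, e, f}  B6 = {b, c, d, e}
Tree: B1–B2, B2–B3, B3–B4, B4–B5, B5–B6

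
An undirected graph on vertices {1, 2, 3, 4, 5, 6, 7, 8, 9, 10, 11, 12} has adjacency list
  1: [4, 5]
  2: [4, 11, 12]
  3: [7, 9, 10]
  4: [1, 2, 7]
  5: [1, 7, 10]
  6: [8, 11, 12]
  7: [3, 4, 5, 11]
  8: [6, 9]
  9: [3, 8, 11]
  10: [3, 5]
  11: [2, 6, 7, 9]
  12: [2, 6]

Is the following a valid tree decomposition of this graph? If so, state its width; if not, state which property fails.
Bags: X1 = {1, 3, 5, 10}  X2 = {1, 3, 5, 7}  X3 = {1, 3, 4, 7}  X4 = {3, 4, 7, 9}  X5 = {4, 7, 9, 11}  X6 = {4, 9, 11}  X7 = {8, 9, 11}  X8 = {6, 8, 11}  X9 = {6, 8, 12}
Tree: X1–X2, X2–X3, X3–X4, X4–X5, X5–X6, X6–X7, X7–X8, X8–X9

No — vertex 2 appears in no bag.

A tree decomposition must satisfy three properties: every vertex lies in some bag; for every edge, both endpoints lie together in some bag; and for every vertex, the bags containing it form a connected subtree. Here vertex 2 appears in no bag, so the decomposition is invalid.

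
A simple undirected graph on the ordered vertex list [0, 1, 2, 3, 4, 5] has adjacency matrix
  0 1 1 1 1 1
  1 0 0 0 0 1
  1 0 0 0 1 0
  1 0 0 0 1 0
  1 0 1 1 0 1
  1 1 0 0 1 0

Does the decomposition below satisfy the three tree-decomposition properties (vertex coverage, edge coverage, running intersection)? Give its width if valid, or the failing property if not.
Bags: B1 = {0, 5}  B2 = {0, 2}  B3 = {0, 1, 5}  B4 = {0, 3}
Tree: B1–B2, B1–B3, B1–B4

A tree decomposition must satisfy three properties: every vertex lies in some bag; for every edge, both endpoints lie together in some bag; and for every vertex, the bags containing it form a connected subtree. Here vertex 4 appears in no bag, so the decomposition is invalid.

No — vertex 4 appears in no bag.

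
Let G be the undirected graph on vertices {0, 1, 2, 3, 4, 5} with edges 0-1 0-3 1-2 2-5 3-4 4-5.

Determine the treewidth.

A width-2 tree decomposition is:
Bags: B1 = {3, 4, 5}  B2 = {2, 3, 5}  B3 = {1, 2, 3}  B4 = {0, 1, 3}
Tree: B1–B2, B2–B3, B3–B4
Every bag has size at most 3, so the width is 3 − 1 = 2 and tw(G) ≤ 2. The edges 3–4–5–2–1–0–3 form a cycle, so G is not a tree and its treewidth is at least 2. Combining the bounds, tw(G) = 2.

2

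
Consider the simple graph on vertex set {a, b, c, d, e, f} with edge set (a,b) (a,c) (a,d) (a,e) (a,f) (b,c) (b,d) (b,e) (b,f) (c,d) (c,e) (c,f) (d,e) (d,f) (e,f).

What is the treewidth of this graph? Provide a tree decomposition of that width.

With just one bag of size 6, the width is 6 − 1 = 5, so tw(G) ≤ 5. Conversely, {a, b, c, d, e, f} is a clique of size 6, and the vertices of any clique must share a bag in every tree decomposition; so some bag has ≥ 6 vertices and tw(G) ≥ 5. Therefore the treewidth is 5.

Treewidth 5.
One optimal decomposition is:
Bags: B1 = {a, b, c, d, e, f}
Tree: (single bag)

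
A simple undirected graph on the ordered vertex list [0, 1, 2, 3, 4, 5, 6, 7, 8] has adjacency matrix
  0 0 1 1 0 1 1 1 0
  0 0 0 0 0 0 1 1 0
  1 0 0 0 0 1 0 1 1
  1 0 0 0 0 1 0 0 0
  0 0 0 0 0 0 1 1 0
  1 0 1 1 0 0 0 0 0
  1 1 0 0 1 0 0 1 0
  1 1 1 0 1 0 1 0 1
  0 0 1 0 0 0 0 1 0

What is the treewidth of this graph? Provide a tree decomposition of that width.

Every bag has size at most 3, so the width is 3 − 1 = 2 and tw(G) ≤ 2. Conversely, {0, 3, 5} is a clique of size 3, and the vertices of any clique must share a bag in every tree decomposition; so some bag has ≥ 3 vertices and tw(G) ≥ 2. Combining the bounds, tw(G) = 2.

Treewidth 2.
One optimal decomposition is:
Bags: B1 = {0, 2, 5}  B2 = {0, 2, 7}  B3 = {0, 3, 5}  B4 = {0, 6, 7}  B5 = {4, 6, 7}  B6 = {1, 6, 7}  B7 = {2, 7, 8}
Tree: B1–B2, B1–B3, B2–B4, B4–B5, B5–B6, B2–B7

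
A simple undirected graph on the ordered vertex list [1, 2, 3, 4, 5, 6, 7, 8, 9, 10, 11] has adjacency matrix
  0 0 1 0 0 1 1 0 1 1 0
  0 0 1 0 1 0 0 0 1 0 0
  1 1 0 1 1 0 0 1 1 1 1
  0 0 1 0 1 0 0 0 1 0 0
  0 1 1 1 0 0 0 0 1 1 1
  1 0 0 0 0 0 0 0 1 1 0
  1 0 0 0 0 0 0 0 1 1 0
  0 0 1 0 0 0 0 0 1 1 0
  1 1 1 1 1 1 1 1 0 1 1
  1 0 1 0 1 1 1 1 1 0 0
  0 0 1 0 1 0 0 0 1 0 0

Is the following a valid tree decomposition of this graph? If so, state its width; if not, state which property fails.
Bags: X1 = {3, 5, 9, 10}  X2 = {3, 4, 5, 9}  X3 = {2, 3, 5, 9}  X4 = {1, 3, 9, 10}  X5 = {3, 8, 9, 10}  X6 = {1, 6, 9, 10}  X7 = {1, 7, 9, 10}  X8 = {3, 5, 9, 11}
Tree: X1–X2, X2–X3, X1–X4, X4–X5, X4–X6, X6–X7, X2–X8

Vertex coverage: the bags together contain {1, 2, 3, 4, 5, 6, 7, 8, 9, 10, 11}, the full vertex set. Edge coverage: each edge of G has both endpoints in at least one bag. Running intersection: for every vertex, the bags containing it form a connected subtree. All three properties hold, so this is a valid tree decomposition of width max|bag| − 1 = 3, and hence tw(G) ≤ 3.

Yes; width 3.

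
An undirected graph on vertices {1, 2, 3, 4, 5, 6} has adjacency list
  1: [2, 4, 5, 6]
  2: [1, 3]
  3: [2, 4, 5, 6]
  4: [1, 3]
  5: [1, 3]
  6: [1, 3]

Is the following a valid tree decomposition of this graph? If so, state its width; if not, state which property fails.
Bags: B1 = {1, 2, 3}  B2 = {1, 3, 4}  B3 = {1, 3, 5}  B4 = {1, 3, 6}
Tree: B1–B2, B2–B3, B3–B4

Yes; width 2.

Checking the three conditions: (i) the bags cover all of {1, 2, 3, 4, 5, 6}; (ii) for each edge, some bag contains both endpoints; (iii) the bags containing any fixed vertex form a subtree. All hold, so the decomposition is valid with width 3 − 1 = 2.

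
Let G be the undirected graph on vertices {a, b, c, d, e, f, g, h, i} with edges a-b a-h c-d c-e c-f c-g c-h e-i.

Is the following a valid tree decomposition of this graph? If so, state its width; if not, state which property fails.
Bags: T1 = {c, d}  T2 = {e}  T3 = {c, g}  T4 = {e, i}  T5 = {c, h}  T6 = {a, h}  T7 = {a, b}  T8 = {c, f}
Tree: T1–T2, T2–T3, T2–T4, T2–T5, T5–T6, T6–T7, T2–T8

A tree decomposition must satisfy three properties: every vertex lies in some bag; for every edge, both endpoints lie together in some bag; and for every vertex, the bags containing it form a connected subtree. Here edge (c,e) lies in no bag, so the decomposition is invalid.

No — edge (c,e) lies in no bag.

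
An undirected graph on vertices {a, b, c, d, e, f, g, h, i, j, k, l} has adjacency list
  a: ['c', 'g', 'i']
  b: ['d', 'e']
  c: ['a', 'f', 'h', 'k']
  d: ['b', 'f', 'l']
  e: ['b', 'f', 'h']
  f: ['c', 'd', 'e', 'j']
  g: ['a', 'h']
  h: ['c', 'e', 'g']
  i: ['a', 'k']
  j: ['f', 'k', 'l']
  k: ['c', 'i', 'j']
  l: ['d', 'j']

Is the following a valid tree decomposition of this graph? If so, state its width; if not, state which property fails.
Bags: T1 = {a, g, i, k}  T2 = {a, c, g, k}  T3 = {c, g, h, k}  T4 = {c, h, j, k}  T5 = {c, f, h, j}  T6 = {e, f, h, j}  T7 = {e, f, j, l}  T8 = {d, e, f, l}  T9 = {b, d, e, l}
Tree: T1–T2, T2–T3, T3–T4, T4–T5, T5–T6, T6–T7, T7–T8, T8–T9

Yes; width 3.

Vertex coverage: the bags together contain {a, b, c, d, e, f, g, h, i, j, k, l}, the full vertex set. Edge coverage: each edge of G has both endpoints in at least one bag. Running intersection: for every vertex, the bags containing it form a connected subtree. All three properties hold, so this is a valid tree decomposition of width max|bag| − 1 = 3, and hence tw(G) ≤ 3.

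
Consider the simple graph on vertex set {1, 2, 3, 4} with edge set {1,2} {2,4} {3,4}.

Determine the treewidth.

A width-1 tree decomposition is:
Bags: B1 = {1, 2}  B2 = {2, 4}  B3 = {3, 4}
Tree: B1–B2, B2–B3
Every bag has size at most 2, so the width is 2 − 1 = 1 and tw(G) ≤ 1. Any graph with an edge has treewidth ≥ 1, and G has the edge 1–2. Combining the bounds, tw(G) = 1.

1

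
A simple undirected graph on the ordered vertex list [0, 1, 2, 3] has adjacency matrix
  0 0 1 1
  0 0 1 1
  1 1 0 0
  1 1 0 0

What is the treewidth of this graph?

A width-2 tree decomposition is:
Bags: B1 = {0, 1, 2}  B2 = {0, 1, 3}
Tree: B1–B2
The largest bag has 3 vertices, giving width 2; this decomposition certifies tw(G) ≤ 2. Since 0–2–1–3–0 is a cycle in G, G is not acyclic. Forests are exactly the graphs of treewidth ≤ 1, so tw(G) ≥ 2. Therefore the treewidth is 2.

2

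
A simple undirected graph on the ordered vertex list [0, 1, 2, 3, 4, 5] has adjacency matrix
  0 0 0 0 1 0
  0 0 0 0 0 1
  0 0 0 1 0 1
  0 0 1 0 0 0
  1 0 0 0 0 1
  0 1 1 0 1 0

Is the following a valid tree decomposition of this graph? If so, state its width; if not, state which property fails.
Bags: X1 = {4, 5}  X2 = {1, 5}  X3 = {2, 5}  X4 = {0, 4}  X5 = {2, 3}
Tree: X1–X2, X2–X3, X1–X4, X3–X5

Yes; width 1.

Every vertex of G appears in some bag (union = {0, 1, 2, 3, 4, 5}); every edge is covered by a bag; and for each vertex v the set of bags containing v is connected in the bag tree. The decomposition is therefore valid. The largest bag has 2 vertices, so the width is 1.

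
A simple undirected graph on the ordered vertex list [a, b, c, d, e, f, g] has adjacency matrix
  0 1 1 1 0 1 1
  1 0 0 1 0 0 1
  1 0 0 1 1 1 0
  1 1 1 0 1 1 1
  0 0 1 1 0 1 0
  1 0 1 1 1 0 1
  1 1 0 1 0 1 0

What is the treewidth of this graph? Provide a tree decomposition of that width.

Treewidth 3.
One such decomposition:
Bags: B1 = {a, b, d, g}  B2 = {a, d, f, g}  B3 = {a, c, d, f}  B4 = {c, d, e, f}
Tree: B1–B2, B2–B3, B3–B4

Each bag holds 4 vertices, so the decomposition has width 3, which upper-bounds the treewidth. For the lower bound, the 4 vertices {a, d, f, g} are pairwise adjacent, and any tree decomposition puts a clique entirely inside one bag — forcing width ≥ 3. Therefore the treewidth is 3.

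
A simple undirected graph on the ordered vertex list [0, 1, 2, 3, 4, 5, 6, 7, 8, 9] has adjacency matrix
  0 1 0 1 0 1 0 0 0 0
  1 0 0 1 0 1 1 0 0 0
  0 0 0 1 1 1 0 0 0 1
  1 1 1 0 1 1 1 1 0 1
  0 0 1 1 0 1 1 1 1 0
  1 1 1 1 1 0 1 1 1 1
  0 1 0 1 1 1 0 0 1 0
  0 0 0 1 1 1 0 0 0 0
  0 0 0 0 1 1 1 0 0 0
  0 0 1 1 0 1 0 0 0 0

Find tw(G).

3

A width-3 tree decomposition is:
Bags: B1 = {3, 4, 5, 7}  B2 = {3, 4, 5, 6}  B3 = {1, 3, 5, 6}  B4 = {2, 3, 4, 5}  B5 = {0, 1, 3, 5}  B6 = {4, 5, 6, 8}  B7 = {2, 3, 5, 9}
Tree: B1–B2, B2–B3, B1–B4, B3–B5, B2–B6, B4–B7
The largest bag has 4 vertices, giving width 3; this decomposition certifies tw(G) ≤ 3. Conversely, {4, 5, 6, 8} is a clique of size 4, and the vertices of any clique must share a bag in every tree decomposition; so some bag has ≥ 4 vertices and tw(G) ≥ 3. Combining the bounds, tw(G) = 3.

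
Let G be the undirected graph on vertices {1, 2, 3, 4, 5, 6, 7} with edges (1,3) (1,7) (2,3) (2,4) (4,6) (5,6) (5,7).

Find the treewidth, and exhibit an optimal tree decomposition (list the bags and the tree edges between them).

Every bag has size at most 3, so the width is 3 − 1 = 2 and tw(G) ≤ 2. For the lower bound, G contains the cycle 3–1–7–5–6–4–2–3, so G is not a forest; only forests have treewidth ≤ 1, hence tw(G) ≥ 2. Hence tw(G) = 2 exactly.

Treewidth 2.
One such decomposition:
Bags: B1 = {1, 3, 7}  B2 = {3, 5, 7}  B3 = {3, 5, 6}  B4 = {3, 4, 6}  B5 = {2, 3, 4}
Tree: B1–B2, B2–B3, B3–B4, B4–B5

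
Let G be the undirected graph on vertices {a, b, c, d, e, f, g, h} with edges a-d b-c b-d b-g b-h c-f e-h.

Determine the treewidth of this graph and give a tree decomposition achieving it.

Treewidth 1.
One optimal decomposition is:
Bags: B1 = {b, d}  B2 = {a, d}  B3 = {b, h}  B4 = {b, g}  B5 = {e, h}  B6 = {b, c}  B7 = {c, f}
Tree: B1–B2, B1–B3, B1–B4, B3–B5, B3–B6, B6–B7

Each bag holds 2 vertices, so the decomposition has width 1, which upper-bounds the treewidth. Any graph with an edge has treewidth ≥ 1, and G has the edge d–b. Therefore the treewidth is 1.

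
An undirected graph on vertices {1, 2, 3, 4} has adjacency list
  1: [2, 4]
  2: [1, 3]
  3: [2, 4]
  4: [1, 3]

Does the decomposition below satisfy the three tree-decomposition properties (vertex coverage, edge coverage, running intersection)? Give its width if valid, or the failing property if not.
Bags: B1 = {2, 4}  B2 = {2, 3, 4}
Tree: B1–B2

A tree decomposition must satisfy three properties: every vertex lies in some bag; for every edge, both endpoints lie together in some bag; and for every vertex, the bags containing it form a connected subtree. Here vertex 1 appears in no bag, so the decomposition is invalid.

No — vertex 1 appears in no bag.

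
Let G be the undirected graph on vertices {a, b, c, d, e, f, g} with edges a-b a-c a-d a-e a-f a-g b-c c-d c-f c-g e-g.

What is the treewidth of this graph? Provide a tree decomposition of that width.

Treewidth 2.
One such decomposition:
Bags: B1 = {a, b, c}  B2 = {a, c, d}  B3 = {a, c, f}  B4 = {a, c, g}  B5 = {a, e, g}
Tree: B1–B2, B2–B3, B1–B4, B4–B5

The largest bag has 3 vertices, giving width 2; this decomposition certifies tw(G) ≤ 2. On the other hand G contains the 3-clique {a, e, g}. A clique must lie in a single bag of any decomposition, so no decomposition can have width below 2. Hence tw(G) = 2 exactly.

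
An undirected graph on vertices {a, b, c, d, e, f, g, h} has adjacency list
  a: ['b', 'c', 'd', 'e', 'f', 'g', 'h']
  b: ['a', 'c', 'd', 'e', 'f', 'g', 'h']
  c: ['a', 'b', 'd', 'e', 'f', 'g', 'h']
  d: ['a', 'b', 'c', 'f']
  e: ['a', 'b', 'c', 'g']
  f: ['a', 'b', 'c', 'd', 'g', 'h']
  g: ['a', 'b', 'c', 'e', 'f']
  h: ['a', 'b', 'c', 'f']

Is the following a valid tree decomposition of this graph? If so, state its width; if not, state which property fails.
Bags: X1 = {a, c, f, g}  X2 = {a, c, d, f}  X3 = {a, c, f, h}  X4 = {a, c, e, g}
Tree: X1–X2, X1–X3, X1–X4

No — vertex b appears in no bag.

A tree decomposition must satisfy three properties: every vertex lies in some bag; for every edge, both endpoints lie together in some bag; and for every vertex, the bags containing it form a connected subtree. Here vertex b appears in no bag, so the decomposition is invalid.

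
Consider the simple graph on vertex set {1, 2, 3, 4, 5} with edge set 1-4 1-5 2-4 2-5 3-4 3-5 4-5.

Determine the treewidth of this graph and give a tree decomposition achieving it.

Each bag holds 3 vertices, so the decomposition has width 2, which upper-bounds the treewidth. Conversely, {1, 4, 5} is a clique of size 3, and the vertices of any clique must share a bag in every tree decomposition; so some bag has ≥ 3 vertices and tw(G) ≥ 2. The upper and lower bounds meet at 2, so that is the treewidth.

Treewidth 2.
Bags: B1 = {1, 4, 5}  B2 = {2, 4, 5}  B3 = {3, 4, 5}
Tree: B1–B2, B1–B3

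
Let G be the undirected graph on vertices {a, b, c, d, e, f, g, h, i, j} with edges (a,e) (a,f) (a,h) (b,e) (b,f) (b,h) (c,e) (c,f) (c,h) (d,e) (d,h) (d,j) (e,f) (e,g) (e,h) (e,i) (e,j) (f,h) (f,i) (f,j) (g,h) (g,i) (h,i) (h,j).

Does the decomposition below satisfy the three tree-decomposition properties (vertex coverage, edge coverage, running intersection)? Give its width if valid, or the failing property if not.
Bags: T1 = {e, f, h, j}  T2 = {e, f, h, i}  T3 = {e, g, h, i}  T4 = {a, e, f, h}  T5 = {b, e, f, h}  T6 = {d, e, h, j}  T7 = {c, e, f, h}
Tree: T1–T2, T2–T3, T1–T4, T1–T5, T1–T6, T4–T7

Checking the three conditions: (i) the bags cover all of {a, b, c, d, e, f, g, h, i, j}; (ii) for each edge, some bag contains both endpoints; (iii) the bags containing any fixed vertex form a subtree. All hold, so the decomposition is valid with width 4 − 1 = 3.

Yes; width 3.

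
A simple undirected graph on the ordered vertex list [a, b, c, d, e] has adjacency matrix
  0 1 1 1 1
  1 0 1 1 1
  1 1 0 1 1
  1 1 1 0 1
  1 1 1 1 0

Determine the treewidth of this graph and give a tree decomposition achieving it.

Treewidth 4.
One such decomposition:
Bags: B1 = {a, b, c, d, e}
Tree: (single bag)

A single bag containing all 5 vertices is trivially a valid decomposition of width 4. Conversely, {a, b, c, d, e} is a clique of size 5, and the vertices of any clique must share a bag in every tree decomposition; so some bag has ≥ 5 vertices and tw(G) ≥ 4. Therefore the treewidth is 4.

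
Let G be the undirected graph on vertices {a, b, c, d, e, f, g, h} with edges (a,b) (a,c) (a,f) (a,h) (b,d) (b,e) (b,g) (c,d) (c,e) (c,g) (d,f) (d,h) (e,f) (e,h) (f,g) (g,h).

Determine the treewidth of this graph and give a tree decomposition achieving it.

The largest bag has 5 vertices, giving width 4; this decomposition certifies tw(G) ≤ 4. For the lower bound: the 5 vertex sets {d,h}, {b,g}, {a,c}, {e}, {f} are disjoint, each induces a connected subgraph, and every pair is joined by at least one edge of G. Contracting each set to a single vertex therefore yields K_{5} as a minor, and since treewidth is minor-monotone, tw(G) ≥ tw(K_{5}) = 4. Hence tw(G) = 4 exactly.

Treewidth 4.
Bags: B1 = {a, d, e, g, h}  B2 = {a, b, d, e, g}  B3 = {a, c, d, e, g}  B4 = {a, d, e, f, g}
Tree: B1–B2, B2–B3, B3–B4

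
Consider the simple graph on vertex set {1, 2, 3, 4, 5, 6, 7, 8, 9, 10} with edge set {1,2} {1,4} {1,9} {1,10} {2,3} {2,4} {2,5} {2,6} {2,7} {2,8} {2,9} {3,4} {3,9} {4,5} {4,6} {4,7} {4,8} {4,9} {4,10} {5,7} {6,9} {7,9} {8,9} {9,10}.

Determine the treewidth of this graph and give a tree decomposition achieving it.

Each bag holds 4 vertices, so the decomposition has width 3, which upper-bounds the treewidth. For the lower bound, the 4 vertices {1, 2, 4, 9} are pairwise adjacent, and any tree decomposition puts a clique entirely inside one bag — forcing width ≥ 3. Hence tw(G) = 3 exactly.

Treewidth 3.
One optimal decomposition is:
Bags: B1 = {1, 2, 4, 9}  B2 = {2, 4, 7, 9}  B3 = {2, 4, 8, 9}  B4 = {2, 3, 4, 9}  B5 = {1, 4, 9, 10}  B6 = {2, 4, 6, 9}  B7 = {2, 4, 5, 7}
Tree: B1–B2, B1–B3, B1–B4, B1–B5, B4–B6, B2–B7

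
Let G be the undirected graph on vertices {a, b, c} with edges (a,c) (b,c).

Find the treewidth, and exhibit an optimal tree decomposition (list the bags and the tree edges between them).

Every bag has size at most 2, so the width is 2 − 1 = 1 and tw(G) ≤ 1. Any graph with an edge has treewidth ≥ 1, and G has the edge c–a. Hence tw(G) = 1 exactly.

Treewidth 1.
One optimal decomposition is:
Bags: B1 = {a, c}  B2 = {b, c}
Tree: B1–B2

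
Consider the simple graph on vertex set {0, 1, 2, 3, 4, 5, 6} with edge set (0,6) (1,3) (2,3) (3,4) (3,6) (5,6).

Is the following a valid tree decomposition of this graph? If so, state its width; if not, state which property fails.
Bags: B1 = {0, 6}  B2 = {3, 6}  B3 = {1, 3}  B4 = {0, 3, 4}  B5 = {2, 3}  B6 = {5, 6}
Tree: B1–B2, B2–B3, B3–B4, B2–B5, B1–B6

No — bags containing vertex 0 are not connected in the tree.

A tree decomposition must satisfy three properties: every vertex lies in some bag; for every edge, both endpoints lie together in some bag; and for every vertex, the bags containing it form a connected subtree. Here bags containing vertex 0 are not connected in the tree, so the decomposition is invalid.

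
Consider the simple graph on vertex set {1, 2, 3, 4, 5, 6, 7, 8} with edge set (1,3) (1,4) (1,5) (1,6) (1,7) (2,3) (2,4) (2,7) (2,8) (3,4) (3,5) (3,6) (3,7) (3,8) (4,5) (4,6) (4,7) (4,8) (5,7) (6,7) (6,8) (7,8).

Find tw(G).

A width-4 tree decomposition is:
Bags: B1 = {3, 4, 6, 7, 8}  B2 = {2, 3, 4, 7, 8}  B3 = {1, 3, 4, 6, 7}  B4 = {1, 3, 4, 5, 7}
Tree: B1–B2, B1–B3, B3–B4
The largest bag has 5 vertices, giving width 4; this decomposition certifies tw(G) ≤ 4. For the lower bound, the 5 vertices {2, 3, 4, 7, 8} are pairwise adjacent, and any tree decomposition puts a clique entirely inside one bag — forcing width ≥ 4. The upper and lower bounds meet at 4, so that is the treewidth.

4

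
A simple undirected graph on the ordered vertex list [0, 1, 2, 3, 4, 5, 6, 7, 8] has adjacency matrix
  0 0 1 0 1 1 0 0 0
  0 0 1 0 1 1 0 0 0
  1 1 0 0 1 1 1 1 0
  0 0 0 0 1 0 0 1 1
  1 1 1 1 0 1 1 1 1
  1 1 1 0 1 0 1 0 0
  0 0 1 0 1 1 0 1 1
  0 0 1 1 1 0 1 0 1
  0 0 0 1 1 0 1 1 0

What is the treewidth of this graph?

A width-3 tree decomposition is:
Bags: B1 = {2, 4, 6, 7}  B2 = {4, 6, 7, 8}  B3 = {3, 4, 7, 8}  B4 = {2, 4, 5, 6}  B5 = {1, 2, 4, 5}  B6 = {0, 2, 4, 5}
Tree: B1–B2, B2–B3, B1–B4, B4–B5, B5–B6
The largest bag has 4 vertices, giving width 3; this decomposition certifies tw(G) ≤ 3. On the other hand G contains the 4-clique {3, 4, 7, 8}. A clique must lie in a single bag of any decomposition, so no decomposition can have width below 3. The upper and lower bounds meet at 3, so that is the treewidth.

3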